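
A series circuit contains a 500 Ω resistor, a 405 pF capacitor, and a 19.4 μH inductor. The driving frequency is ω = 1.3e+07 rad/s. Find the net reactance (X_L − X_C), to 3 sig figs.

62.3 Ω

X_L = ωL = 252 Ω
X_C = 1/(ωC) = 190 Ω
X = 252 − 190 = 62.3 Ω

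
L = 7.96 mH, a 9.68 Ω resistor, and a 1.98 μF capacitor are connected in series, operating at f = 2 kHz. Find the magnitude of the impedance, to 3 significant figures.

60.6 Ω

ω = 2πf = 12570 rad/s
X_L = ωL = 100 Ω
X_C = 1/(ωC) = 40.2 Ω
Net reactance X = X_L − X_C = 59.8 Ω
Z = 9.68 + j59.8 Ω
|Z| = √(9.68² + 59.8²) = 60.6 Ω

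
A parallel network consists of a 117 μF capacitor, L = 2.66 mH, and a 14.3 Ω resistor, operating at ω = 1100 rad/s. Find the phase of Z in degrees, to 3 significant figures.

X_L = ωL = 2.93 Ω
X_C = 1/(ωC) = 7.77 Ω
Parallel: admittances add. Y = 1/R + 1/(jωL) + jωC
Y = (0.0699 − j0.213) S
|Y| = 0.224 S → |Z| = 1/|Y| = 4.46 Ω, ∠Z = −∠Y = 71.8°

71.8°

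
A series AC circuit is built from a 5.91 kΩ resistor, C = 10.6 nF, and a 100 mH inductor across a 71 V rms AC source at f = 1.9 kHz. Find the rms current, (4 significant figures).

7.941 mA

ω = 2πf = 11940 rad/s
X_L = ωL = 1194 Ω
X_C = 1/(ωC) = 7902 Ω
Net reactance X = X_L − X_C = -6709 Ω
Z = 5910 − j6709 Ω
|Z| = √(5910² + 6709²) = 8941 Ω
I = V/|Z| = 71/8941 = 7.941 mA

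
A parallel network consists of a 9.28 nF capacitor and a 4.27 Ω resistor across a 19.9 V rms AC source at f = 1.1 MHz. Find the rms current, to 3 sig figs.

ω = 2πf = 6.912e+06 rad/s
X_C = 1/(ωC) = 15.6 Ω
Parallel: admittances add. Y = 1/R + jωC
Y = (0.234 + j0.0641) S
|Y| = 0.243 S → |Z| = 1/|Y| = 4.12 Ω, ∠Z = −∠Y = -15.3°
I = V/|Z| = 19.9/4.12 = 4.83 A

4.83 A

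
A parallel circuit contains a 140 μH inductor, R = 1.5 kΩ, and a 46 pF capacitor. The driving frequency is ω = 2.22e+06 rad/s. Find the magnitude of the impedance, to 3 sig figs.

X_L = ωL = 311 Ω
X_C = 1/(ωC) = 9790 Ω
Parallel: admittances add. Y = 1/R + 1/(jωL) + jωC
Y = (0.000667 − j0.00312) S
|Y| = 0.00319 S → |Z| = 1/|Y| = 314 Ω, ∠Z = −∠Y = 77.9°

314 Ω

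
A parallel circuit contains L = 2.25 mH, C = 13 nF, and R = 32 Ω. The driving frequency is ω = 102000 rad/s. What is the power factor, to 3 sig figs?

0.995

X_L = ωL = 229 Ω
X_C = 1/(ωC) = 754 Ω
Parallel: admittances add. Y = 1/R + 1/(jωL) + jωC
Y = (0.0312 − j0.00303) S
|Y| = 0.0314 S → |Z| = 1/|Y| = 31.9 Ω, ∠Z = −∠Y = 5.54°
cos φ = cos(5.54°) = 0.995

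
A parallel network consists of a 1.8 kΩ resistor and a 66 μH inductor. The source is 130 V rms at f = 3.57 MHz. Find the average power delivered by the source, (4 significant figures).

9.389 W

ω = 2πf = 2.243e+07 rad/s
X_L = ωL = 1480 Ω
Parallel: admittances add. Y = 1/R + 1/(jωL)
Y = (0.0005556 − j0.0006755) S
|Y| = 0.0008746 S → |Z| = 1/|Y| = 1143 Ω, ∠Z = −∠Y = 50.56°
I = V/|Z| = 113.7 mA
P = VI cos φ = 130 × 0.1137 × cos(50.56°) = 9.389 W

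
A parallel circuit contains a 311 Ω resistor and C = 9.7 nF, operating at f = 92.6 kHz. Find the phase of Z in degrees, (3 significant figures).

-60.3°

ω = 2πf = 581800 rad/s
X_C = 1/(ωC) = 177 Ω
Parallel: admittances add. Y = 1/R + jωC
Y = (0.00322 + j0.00564) S
|Y| = 0.00650 S → |Z| = 1/|Y| = 154 Ω, ∠Z = −∠Y = -60.3°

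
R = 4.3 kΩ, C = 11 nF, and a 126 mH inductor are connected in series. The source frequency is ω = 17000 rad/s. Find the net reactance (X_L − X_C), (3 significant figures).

-3210 Ω

X_L = ωL = 2140 Ω
X_C = 1/(ωC) = 5350 Ω
X = 2140 − 5350 = -3210 Ω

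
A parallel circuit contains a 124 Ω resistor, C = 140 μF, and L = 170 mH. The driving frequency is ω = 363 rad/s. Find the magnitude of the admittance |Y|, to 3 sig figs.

X_L = ωL = 61.7 Ω
X_C = 1/(ωC) = 19.7 Ω
Parallel: admittances add. Y = 1/R + 1/(jωL) + jωC
Y = (0.00806 + j0.0346) S
|Y| = 0.0355 S → |Z| = 1/|Y| = 28.1 Ω, ∠Z = −∠Y = -76.9°

35.5 mS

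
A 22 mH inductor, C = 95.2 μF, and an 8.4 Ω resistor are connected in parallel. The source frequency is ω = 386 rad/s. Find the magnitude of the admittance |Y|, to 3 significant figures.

144 mS

X_L = ωL = 8.49 Ω
X_C = 1/(ωC) = 27.2 Ω
Parallel: admittances add. Y = 1/R + 1/(jωL) + jωC
Y = (0.119 − j0.0810) S
|Y| = 0.144 S → |Z| = 1/|Y| = 6.94 Ω, ∠Z = −∠Y = 34.2°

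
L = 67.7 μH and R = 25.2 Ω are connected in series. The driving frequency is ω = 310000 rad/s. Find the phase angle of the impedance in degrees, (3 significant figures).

X_L = ωL = 21.0 Ω
Z = 25.2 + j21.0 Ω
|Z| = √(25.2² + 21.0²) = 32.8 Ω
∠Z = arctan(21.0/25.2) = 39.8°

39.8°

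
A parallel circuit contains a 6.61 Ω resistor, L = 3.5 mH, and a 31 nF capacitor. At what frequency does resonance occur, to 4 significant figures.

ω₀ = 1/√(LC) = 1/√(0.0035 × 3.1e-08) = 96000 rad/s
f₀ = ω₀/(2π) = 15.28 kHz

15.28 kHz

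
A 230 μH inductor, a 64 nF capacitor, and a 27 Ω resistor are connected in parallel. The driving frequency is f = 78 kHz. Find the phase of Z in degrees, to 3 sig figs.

ω = 2πf = 490100 rad/s
X_L = ωL = 113 Ω
X_C = 1/(ωC) = 31.9 Ω
Parallel: admittances add. Y = 1/R + 1/(jωL) + jωC
Y = (0.0370 + j0.0225) S
|Y| = 0.0433 S → |Z| = 1/|Y| = 23.1 Ω, ∠Z = −∠Y = -31.3°

-31.3°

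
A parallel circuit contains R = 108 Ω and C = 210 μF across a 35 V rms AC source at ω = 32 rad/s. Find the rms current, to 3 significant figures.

X_C = 1/(ωC) = 149 Ω
Parallel: admittances add. Y = 1/R + jωC
Y = (0.00926 + j0.00672) S
|Y| = 0.0114 S → |Z| = 1/|Y| = 87.4 Ω, ∠Z = −∠Y = -36.0°
I = V/|Z| = 35/87.4 = 400 mA

400 mA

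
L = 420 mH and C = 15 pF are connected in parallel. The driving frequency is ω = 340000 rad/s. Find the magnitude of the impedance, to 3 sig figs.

X_L = ωL = 143000 Ω
X_C = 1/(ωC) = 196000 Ω
Parallel: admittances add. Y = 1/(jωL) + jωC
Y = (0 − j1.9e-06) S
|Y| = 1.9e-06 S → |Z| = 1/|Y| = 526000 Ω, ∠Z = −∠Y = 90.0°

526000 Ω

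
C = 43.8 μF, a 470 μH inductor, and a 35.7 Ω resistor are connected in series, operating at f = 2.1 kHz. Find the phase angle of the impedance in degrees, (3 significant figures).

7.14°

ω = 2πf = 13190 rad/s
X_L = ωL = 6.20 Ω
X_C = 1/(ωC) = 1.73 Ω
Net reactance X = X_L − X_C = 4.47 Ω
Z = 35.7 + j4.47 Ω
|Z| = √(35.7² + 4.47²) = 36.0 Ω
∠Z = arctan(4.47/35.7) = 7.14°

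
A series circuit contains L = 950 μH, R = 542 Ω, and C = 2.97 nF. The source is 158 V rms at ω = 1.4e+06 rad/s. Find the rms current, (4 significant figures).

X_L = ωL = 1330 Ω
X_C = 1/(ωC) = 240.5 Ω
Net reactance X = X_L − X_C = 1089 Ω
Z = 542.0 + j1089 Ω
|Z| = √(542.0² + 1089²) = 1217 Ω
I = V/|Z| = 158/1217 = 129.8 mA

129.8 mA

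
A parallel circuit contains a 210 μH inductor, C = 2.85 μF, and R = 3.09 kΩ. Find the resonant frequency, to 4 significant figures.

ω₀ = 1/√(LC) = 1/√(0.00021 × 2.85e-06) = 40880 rad/s
f₀ = ω₀/(2π) = 6.506 kHz

6.506 kHz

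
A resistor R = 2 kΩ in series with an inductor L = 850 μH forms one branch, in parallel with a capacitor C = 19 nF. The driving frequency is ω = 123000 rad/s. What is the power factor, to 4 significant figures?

0.2109

X_L = ωL = 104.5 Ω
X_C = 1/(ωC) = 427.9 Ω
Branch 1 (R+jX_L): Z₁ = 2000 + j104.5 Ω, |Z₁| = 2003 Ω
Branch 2 (−jX_C): Z₂ = −j427.9 Ω
Parallel: Z = Z₁Z₂/(Z₁+Z₂), |Z| = 423.0 Ω, ∠Z = -77.82°
cos φ = cos(-77.82°) = 0.2109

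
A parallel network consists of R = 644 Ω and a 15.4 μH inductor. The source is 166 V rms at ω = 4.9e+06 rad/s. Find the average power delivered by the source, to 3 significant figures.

X_L = ωL = 75.5 Ω
Parallel: admittances add. Y = 1/R + 1/(jωL)
Y = (0.00155 − j0.0133) S
|Y| = 0.0133 S → |Z| = 1/|Y| = 74.9 Ω, ∠Z = −∠Y = 83.3°
I = V/|Z| = 2.21 A
P = VI cos φ = 166 × 2.21 × cos(83.3°) = 42.8 W

42.8 W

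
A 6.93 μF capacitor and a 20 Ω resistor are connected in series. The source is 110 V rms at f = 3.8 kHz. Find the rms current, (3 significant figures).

5.26 A

ω = 2πf = 23880 rad/s
X_C = 1/(ωC) = 6.04 Ω
Z = 20.0 − j6.04 Ω
|Z| = √(20.0² + 6.04²) = 20.9 Ω
I = V/|Z| = 110/20.9 = 5.26 A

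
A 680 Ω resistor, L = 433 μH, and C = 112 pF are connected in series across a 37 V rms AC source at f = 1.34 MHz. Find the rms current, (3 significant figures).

13.8 mA

ω = 2πf = 8.419e+06 rad/s
X_L = ωL = 3650 Ω
X_C = 1/(ωC) = 1060 Ω
Net reactance X = X_L − X_C = 2590 Ω
Z = 680 + j2590 Ω
|Z| = √(680² + 2590²) = 2670 Ω
I = V/|Z| = 37/2670 = 13.8 mA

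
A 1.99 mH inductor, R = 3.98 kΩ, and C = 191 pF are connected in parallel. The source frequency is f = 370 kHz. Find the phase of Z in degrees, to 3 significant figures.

-42.2°

ω = 2πf = 2.325e+06 rad/s
X_L = ωL = 4630 Ω
X_C = 1/(ωC) = 2250 Ω
Parallel: admittances add. Y = 1/R + 1/(jωL) + jωC
Y = (0.000251 + j0.000228) S
|Y| = 0.000339 S → |Z| = 1/|Y| = 2950 Ω, ∠Z = −∠Y = -42.2°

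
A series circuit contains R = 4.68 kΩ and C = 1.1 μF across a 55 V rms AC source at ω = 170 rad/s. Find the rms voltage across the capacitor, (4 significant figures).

X_C = 1/(ωC) = 5348 Ω
Z = 4680 − j5348 Ω
|Z| = √(4680² + 5348²) = 7106 Ω
I = V/|Z| = 7.740 mA
V_C = I·|Z_C| = 0.007740 × 5348 = 41.39 V

41.39 V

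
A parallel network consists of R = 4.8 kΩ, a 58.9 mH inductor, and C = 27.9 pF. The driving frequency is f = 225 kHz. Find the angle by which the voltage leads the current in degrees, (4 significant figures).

-7.502°

ω = 2πf = 1.414e+06 rad/s
X_L = ωL = 83270 Ω
X_C = 1/(ωC) = 25350 Ω
Parallel: admittances add. Y = 1/R + 1/(jωL) + jωC
Y = (0.0002083 + j2.743e-05) S
|Y| = 0.0002101 S → |Z| = 1/|Y| = 4759 Ω, ∠Z = −∠Y = -7.502°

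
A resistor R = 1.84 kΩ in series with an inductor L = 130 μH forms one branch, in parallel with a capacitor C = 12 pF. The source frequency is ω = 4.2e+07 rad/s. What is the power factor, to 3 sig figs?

X_L = ωL = 5460 Ω
X_C = 1/(ωC) = 1980 Ω
Branch 1 (R+jX_L): Z₁ = 1840 + j5460 Ω, |Z₁| = 5760 Ω
Branch 2 (−jX_C): Z₂ = −j1980 Ω
Parallel: Z = Z₁Z₂/(Z₁+Z₂), |Z| = 2910 Ω, ∠Z = -80.7°
cos φ = cos(-80.7°) = 0.161

0.161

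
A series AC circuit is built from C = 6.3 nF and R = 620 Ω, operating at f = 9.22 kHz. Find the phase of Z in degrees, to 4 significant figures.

-77.25°

ω = 2πf = 57930 rad/s
X_C = 1/(ωC) = 2740 Ω
Z = 620.0 − j2740 Ω
|Z| = √(620.0² + 2740²) = 2809 Ω
∠Z = arctan(-2740/620.0) = -77.25°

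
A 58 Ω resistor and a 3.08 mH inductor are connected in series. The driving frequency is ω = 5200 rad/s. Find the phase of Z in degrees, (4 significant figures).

15.44°

X_L = ωL = 16.02 Ω
Z = 58.00 + j16.02 Ω
|Z| = √(58.00² + 16.02²) = 60.17 Ω
∠Z = arctan(16.02/58.00) = 15.44°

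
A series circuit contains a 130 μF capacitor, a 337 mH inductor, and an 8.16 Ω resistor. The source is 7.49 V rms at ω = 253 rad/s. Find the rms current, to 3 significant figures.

135 mA

X_L = ωL = 85.3 Ω
X_C = 1/(ωC) = 30.4 Ω
Net reactance X = X_L − X_C = 54.9 Ω
Z = 8.16 + j54.9 Ω
|Z| = √(8.16² + 54.9²) = 55.5 Ω
I = V/|Z| = 7.49/55.5 = 135 mA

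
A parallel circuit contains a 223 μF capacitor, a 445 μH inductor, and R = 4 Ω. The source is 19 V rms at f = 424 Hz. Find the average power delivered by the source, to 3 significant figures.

90.2 W

ω = 2πf = 2664 rad/s
X_L = ωL = 1.19 Ω
X_C = 1/(ωC) = 1.68 Ω
Parallel: admittances add. Y = 1/R + 1/(jωL) + jωC
Y = (0.250 − j0.249) S
|Y| = 0.353 S → |Z| = 1/|Y| = 2.83 Ω, ∠Z = −∠Y = 44.9°
I = V/|Z| = 6.71 A
P = VI cos φ = 19 × 6.71 × cos(44.9°) = 90.2 W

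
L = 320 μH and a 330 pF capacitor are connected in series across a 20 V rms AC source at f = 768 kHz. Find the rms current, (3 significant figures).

ω = 2πf = 4.825e+06 rad/s
X_L = ωL = 1540 Ω
X_C = 1/(ωC) = 628 Ω
Net reactance X = X_L − X_C = 916 Ω
Z = j916 Ω
|Z| = √(0² + 916²) = 916 Ω
I = V/|Z| = 20/916 = 21.8 mA

21.8 mA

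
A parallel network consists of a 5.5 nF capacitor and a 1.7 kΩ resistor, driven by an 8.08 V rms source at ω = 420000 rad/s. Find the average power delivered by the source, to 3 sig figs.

X_C = 1/(ωC) = 433 Ω
Parallel: admittances add. Y = 1/R + jωC
Y = (0.000588 + j0.00231) S
|Y| = 0.00238 S → |Z| = 1/|Y| = 420 Ω, ∠Z = −∠Y = -75.7°
I = V/|Z| = 19.3 mA
P = VI cos φ = 8.08 × 0.0193 × cos(-75.7°) = 38.4 mW

38.4 mW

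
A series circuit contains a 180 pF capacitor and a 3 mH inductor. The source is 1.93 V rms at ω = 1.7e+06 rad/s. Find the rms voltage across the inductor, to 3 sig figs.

5.37 V

X_L = ωL = 5100 Ω
X_C = 1/(ωC) = 3270 Ω
Net reactance X = X_L − X_C = 1830 Ω
Z = j1830 Ω
|Z| = √(0² + 1830²) = 1830 Ω
I = V/|Z| = 1.05 mA
V_L = I·|Z_L| = 0.00105 × 5100 = 5.37 V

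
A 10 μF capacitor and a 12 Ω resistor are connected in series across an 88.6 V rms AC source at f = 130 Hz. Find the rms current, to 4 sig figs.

ω = 2πf = 816.8 rad/s
X_C = 1/(ωC) = 122.4 Ω
Z = 12.00 − j122.4 Ω
|Z| = √(12.00² + 122.4²) = 123.0 Ω
I = V/|Z| = 88.6/123.0 = 720.2 mA

720.2 mA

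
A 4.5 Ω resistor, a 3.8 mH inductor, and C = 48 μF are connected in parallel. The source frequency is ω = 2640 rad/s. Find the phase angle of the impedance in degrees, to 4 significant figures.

-6.937°

X_L = ωL = 10.03 Ω
X_C = 1/(ωC) = 7.891 Ω
Parallel: admittances add. Y = 1/R + 1/(jωL) + jωC
Y = (0.2222 + j0.02704) S
|Y| = 0.2239 S → |Z| = 1/|Y| = 4.467 Ω, ∠Z = −∠Y = -6.937°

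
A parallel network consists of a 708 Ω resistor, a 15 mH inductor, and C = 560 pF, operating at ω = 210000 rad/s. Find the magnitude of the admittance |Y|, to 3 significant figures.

1.43 mS

X_L = ωL = 3150 Ω
X_C = 1/(ωC) = 8500 Ω
Parallel: admittances add. Y = 1/R + 1/(jωL) + jωC
Y = (0.00141 − j0.000200) S
|Y| = 0.00143 S → |Z| = 1/|Y| = 701 Ω, ∠Z = −∠Y = 8.05°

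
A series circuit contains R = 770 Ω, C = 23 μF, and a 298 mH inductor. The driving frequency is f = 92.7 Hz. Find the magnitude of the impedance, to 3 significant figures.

776 Ω

ω = 2πf = 582.5 rad/s
X_L = ωL = 174 Ω
X_C = 1/(ωC) = 74.6 Ω
Net reactance X = X_L − X_C = 98.9 Ω
Z = 770 + j98.9 Ω
|Z| = √(770² + 98.9²) = 776 Ω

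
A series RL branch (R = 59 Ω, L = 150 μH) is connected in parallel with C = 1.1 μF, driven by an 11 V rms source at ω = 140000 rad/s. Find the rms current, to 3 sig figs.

1.64 A

X_L = ωL = 21.0 Ω
X_C = 1/(ωC) = 6.49 Ω
Branch 1 (R+jX_L): Z₁ = 59.0 + j21.0 Ω, |Z₁| = 62.6 Ω
Branch 2 (−jX_C): Z₂ = −j6.49 Ω
Parallel: Z = Z₁Z₂/(Z₁+Z₂), |Z| = 6.69 Ω, ∠Z = -84.2°
I = V/|Z| = 11/6.69 = 1.64 A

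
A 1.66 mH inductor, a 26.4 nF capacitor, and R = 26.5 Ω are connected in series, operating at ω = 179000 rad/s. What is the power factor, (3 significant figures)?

X_L = ωL = 297 Ω
X_C = 1/(ωC) = 212 Ω
Net reactance X = X_L − X_C = 85.5 Ω
Z = 26.5 + j85.5 Ω
|Z| = √(26.5² + 85.5²) = 89.5 Ω
∠Z = arctan(85.5/26.5) = 72.8°
cos φ = cos(72.8°) = 0.296

0.296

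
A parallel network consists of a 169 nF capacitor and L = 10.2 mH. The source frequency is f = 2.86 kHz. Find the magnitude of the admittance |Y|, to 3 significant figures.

2.42 mS

ω = 2πf = 17970 rad/s
X_L = ωL = 183 Ω
X_C = 1/(ωC) = 329 Ω
Parallel: admittances add. Y = 1/(jωL) + jωC
Y = (0 − j0.00242) S
|Y| = 0.00242 S → |Z| = 1/|Y| = 413 Ω, ∠Z = −∠Y = 90.0°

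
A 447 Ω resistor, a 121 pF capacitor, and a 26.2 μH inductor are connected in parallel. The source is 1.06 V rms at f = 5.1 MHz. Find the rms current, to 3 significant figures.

3.71 mA

ω = 2πf = 3.204e+07 rad/s
X_L = ωL = 840 Ω
X_C = 1/(ωC) = 258 Ω
Parallel: admittances add. Y = 1/R + 1/(jωL) + jωC
Y = (0.00224 + j0.00269) S
|Y| = 0.00350 S → |Z| = 1/|Y| = 286 Ω, ∠Z = −∠Y = -50.2°
I = V/|Z| = 1.06/286 = 3.71 mA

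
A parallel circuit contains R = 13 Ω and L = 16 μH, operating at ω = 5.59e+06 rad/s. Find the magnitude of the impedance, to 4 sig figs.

12.86 Ω

X_L = ωL = 89.44 Ω
Parallel: admittances add. Y = 1/R + 1/(jωL)
Y = (0.07692 − j0.01118) S
|Y| = 0.07773 S → |Z| = 1/|Y| = 12.86 Ω, ∠Z = −∠Y = 8.270°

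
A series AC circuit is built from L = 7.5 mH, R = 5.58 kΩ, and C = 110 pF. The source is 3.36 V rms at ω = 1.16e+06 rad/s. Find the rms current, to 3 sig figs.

595 μA

X_L = ωL = 8700 Ω
X_C = 1/(ωC) = 7840 Ω
Net reactance X = X_L − X_C = 863 Ω
Z = 5580 + j863 Ω
|Z| = √(5580² + 863²) = 5650 Ω
I = V/|Z| = 3.36/5650 = 595 μA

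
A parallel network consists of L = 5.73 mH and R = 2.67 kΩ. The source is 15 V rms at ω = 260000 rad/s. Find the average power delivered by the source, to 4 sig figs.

84.27 mW

X_L = ωL = 1490 Ω
Parallel: admittances add. Y = 1/R + 1/(jωL)
Y = (0.0003745 − j0.0006712) S
|Y| = 0.0007687 S → |Z| = 1/|Y| = 1301 Ω, ∠Z = −∠Y = 60.84°
I = V/|Z| = 11.53 mA
P = VI cos φ = 15 × 0.01153 × cos(60.84°) = 84.27 mW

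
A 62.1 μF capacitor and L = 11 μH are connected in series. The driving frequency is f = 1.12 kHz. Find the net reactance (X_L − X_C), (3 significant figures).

ω = 2πf = 7037 rad/s
X_L = ωL = 0.0774 Ω
X_C = 1/(ωC) = 2.29 Ω
X = 0.0774 − 2.29 = -2.21 Ω

-2.21 Ω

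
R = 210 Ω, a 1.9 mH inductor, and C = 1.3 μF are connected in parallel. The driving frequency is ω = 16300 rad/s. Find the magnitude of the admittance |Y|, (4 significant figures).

12.08 mS

X_L = ωL = 30.97 Ω
X_C = 1/(ωC) = 47.19 Ω
Parallel: admittances add. Y = 1/R + 1/(jωL) + jωC
Y = (0.004762 − j0.01110) S
|Y| = 0.01208 S → |Z| = 1/|Y| = 82.80 Ω, ∠Z = −∠Y = 66.78°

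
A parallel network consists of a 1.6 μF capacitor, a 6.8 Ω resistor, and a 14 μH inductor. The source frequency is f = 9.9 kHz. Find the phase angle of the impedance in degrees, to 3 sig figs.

ω = 2πf = 62200 rad/s
X_L = ωL = 0.871 Ω
X_C = 1/(ωC) = 10.0 Ω
Parallel: admittances add. Y = 1/R + 1/(jωL) + jωC
Y = (0.147 − j1.05) S
|Y| = 1.06 S → |Z| = 1/|Y| = 0.944 Ω, ∠Z = −∠Y = 82.0°

82.0°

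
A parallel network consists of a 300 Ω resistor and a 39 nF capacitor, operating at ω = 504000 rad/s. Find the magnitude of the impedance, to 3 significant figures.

X_C = 1/(ωC) = 50.9 Ω
Parallel: admittances add. Y = 1/R + jωC
Y = (0.00333 + j0.0197) S
|Y| = 0.0199 S → |Z| = 1/|Y| = 50.2 Ω, ∠Z = −∠Y = -80.4°

50.2 Ω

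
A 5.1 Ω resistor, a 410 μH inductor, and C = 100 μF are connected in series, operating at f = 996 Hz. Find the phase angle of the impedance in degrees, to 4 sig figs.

ω = 2πf = 6258 rad/s
X_L = ωL = 2.566 Ω
X_C = 1/(ωC) = 1.598 Ω
Net reactance X = X_L − X_C = 0.9679 Ω
Z = 5.100 + j0.9679 Ω
|Z| = √(5.100² + 0.9679²) = 5.191 Ω
∠Z = arctan(0.9679/5.100) = 10.75°

10.75°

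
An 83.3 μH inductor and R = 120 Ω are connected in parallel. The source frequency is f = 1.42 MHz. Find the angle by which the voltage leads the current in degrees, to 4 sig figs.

9.172°

ω = 2πf = 8.922e+06 rad/s
X_L = ωL = 743.2 Ω
Parallel: admittances add. Y = 1/R + 1/(jωL)
Y = (0.008333 − j0.001346) S
|Y| = 0.008441 S → |Z| = 1/|Y| = 118.5 Ω, ∠Z = −∠Y = 9.172°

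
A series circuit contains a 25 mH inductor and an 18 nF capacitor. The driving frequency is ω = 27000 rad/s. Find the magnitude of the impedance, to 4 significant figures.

X_L = ωL = 675.0 Ω
X_C = 1/(ωC) = 2058 Ω
Net reactance X = X_L − X_C = -1383 Ω
Z = − j1383 Ω
|Z| = √(0² + 1383²) = 1383 Ω

1383 Ω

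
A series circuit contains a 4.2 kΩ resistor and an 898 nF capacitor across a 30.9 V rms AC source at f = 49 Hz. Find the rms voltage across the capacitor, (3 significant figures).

20.2 V

ω = 2πf = 307.9 rad/s
X_C = 1/(ωC) = 3620 Ω
Z = 4200 − j3620 Ω
|Z| = √(4200² + 3620²) = 5540 Ω
I = V/|Z| = 5.57 mA
V_C = I·|Z_C| = 0.00557 × 3620 = 20.2 V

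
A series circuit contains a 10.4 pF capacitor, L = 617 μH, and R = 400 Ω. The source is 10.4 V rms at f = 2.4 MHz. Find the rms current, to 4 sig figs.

3.520 mA

ω = 2πf = 1.508e+07 rad/s
X_L = ωL = 9304 Ω
X_C = 1/(ωC) = 6376 Ω
Net reactance X = X_L − X_C = 2928 Ω
Z = 400.0 + j2928 Ω
|Z| = √(400.0² + 2928²) = 2955 Ω
I = V/|Z| = 10.4/2955 = 3.520 mA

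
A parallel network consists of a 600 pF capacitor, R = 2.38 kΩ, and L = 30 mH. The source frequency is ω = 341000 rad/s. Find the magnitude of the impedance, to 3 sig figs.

2310 Ω

X_L = ωL = 10200 Ω
X_C = 1/(ωC) = 4890 Ω
Parallel: admittances add. Y = 1/R + 1/(jωL) + jωC
Y = (0.000420 + j0.000107) S
|Y| = 0.000434 S → |Z| = 1/|Y| = 2310 Ω, ∠Z = −∠Y = -14.3°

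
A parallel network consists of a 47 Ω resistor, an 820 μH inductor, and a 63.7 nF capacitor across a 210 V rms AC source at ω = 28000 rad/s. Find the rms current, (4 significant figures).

X_L = ωL = 22.96 Ω
X_C = 1/(ωC) = 560.7 Ω
Parallel: admittances add. Y = 1/R + 1/(jωL) + jωC
Y = (0.02128 − j0.04177) S
|Y| = 0.04688 S → |Z| = 1/|Y| = 21.33 Ω, ∠Z = −∠Y = 63.01°
I = V/|Z| = 210/21.33 = 9.844 A

9.844 A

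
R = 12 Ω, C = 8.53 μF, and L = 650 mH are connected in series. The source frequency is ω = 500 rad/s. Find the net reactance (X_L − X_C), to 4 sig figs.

X_L = ωL = 325.0 Ω
X_C = 1/(ωC) = 234.5 Ω
X = 325.0 − 234.5 = 90.53 Ω

90.53 Ω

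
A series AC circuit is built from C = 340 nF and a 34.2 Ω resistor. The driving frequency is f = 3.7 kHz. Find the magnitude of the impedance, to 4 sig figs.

131.1 Ω

ω = 2πf = 23250 rad/s
X_C = 1/(ωC) = 126.5 Ω
Z = 34.20 − j126.5 Ω
|Z| = √(34.20² + 126.5²) = 131.1 Ω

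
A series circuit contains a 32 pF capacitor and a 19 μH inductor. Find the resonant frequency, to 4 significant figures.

6.455 MHz

ω₀ = 1/√(LC) = 1/√(1.9e-05 × 3.2e-11) = 4.056e+07 rad/s
f₀ = ω₀/(2π) = 6.455 MHz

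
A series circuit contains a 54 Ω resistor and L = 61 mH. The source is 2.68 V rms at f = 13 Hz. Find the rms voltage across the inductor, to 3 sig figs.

0.246 V

ω = 2πf = 81.68 rad/s
X_L = ωL = 4.98 Ω
Z = 54.0 + j4.98 Ω
|Z| = √(54.0² + 4.98²) = 54.2 Ω
I = V/|Z| = 49.4 mA
V_L = I·|Z_L| = 0.0494 × 4.98 = 0.246 V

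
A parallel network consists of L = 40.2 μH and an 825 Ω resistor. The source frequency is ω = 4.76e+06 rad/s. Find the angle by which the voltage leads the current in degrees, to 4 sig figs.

X_L = ωL = 191.4 Ω
Parallel: admittances add. Y = 1/R + 1/(jωL)
Y = (0.001212 − j0.005226) S
|Y| = 0.005365 S → |Z| = 1/|Y| = 186.4 Ω, ∠Z = −∠Y = 76.94°

76.94°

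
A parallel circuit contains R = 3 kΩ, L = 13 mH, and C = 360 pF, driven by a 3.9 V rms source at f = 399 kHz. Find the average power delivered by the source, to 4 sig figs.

5.070 mW

ω = 2πf = 2.507e+06 rad/s
X_L = ωL = 32590 Ω
X_C = 1/(ωC) = 1108 Ω
Parallel: admittances add. Y = 1/R + 1/(jωL) + jωC
Y = (0.0003333 + j0.0008718) S
|Y| = 0.0009334 S → |Z| = 1/|Y| = 1071 Ω, ∠Z = −∠Y = -69.08°
I = V/|Z| = 3.640 mA
P = VI cos φ = 3.9 × 0.003640 × cos(-69.08°) = 5.070 mW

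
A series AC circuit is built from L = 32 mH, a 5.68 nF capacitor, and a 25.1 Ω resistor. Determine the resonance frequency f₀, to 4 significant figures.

ω₀ = 1/√(LC) = 1/√(0.032 × 5.68e-09) = 74170 rad/s
f₀ = ω₀/(2π) = 11.81 kHz

11.81 kHz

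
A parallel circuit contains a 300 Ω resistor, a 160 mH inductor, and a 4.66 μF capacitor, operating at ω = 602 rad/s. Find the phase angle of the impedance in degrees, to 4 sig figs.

X_L = ωL = 96.32 Ω
X_C = 1/(ωC) = 356.5 Ω
Parallel: admittances add. Y = 1/R + 1/(jωL) + jωC
Y = (0.003333 − j0.007577) S
|Y| = 0.008278 S → |Z| = 1/|Y| = 120.8 Ω, ∠Z = −∠Y = 66.25°

66.25°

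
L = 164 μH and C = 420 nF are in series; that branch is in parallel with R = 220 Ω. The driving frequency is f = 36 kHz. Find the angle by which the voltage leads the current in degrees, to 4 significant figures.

83.11°

ω = 2πf = 226200 rad/s
X_L = ωL = 37.10 Ω
X_C = 1/(ωC) = 10.53 Ω
Branch 1: Z₁ = R = 220.0 Ω
Branch 2 (series LC): Z₂ = j(X_L − X_C) = j26.57 Ω
Parallel: Z = Z₁Z₂/(Z₁+Z₂), |Z| = 26.38 Ω, ∠Z = 83.11°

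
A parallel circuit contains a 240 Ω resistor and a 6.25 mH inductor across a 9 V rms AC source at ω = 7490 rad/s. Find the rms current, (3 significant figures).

X_L = ωL = 46.8 Ω
Parallel: admittances add. Y = 1/R + 1/(jωL)
Y = (0.00417 − j0.0214) S
|Y| = 0.0218 S → |Z| = 1/|Y| = 45.9 Ω, ∠Z = −∠Y = 79.0°
I = V/|Z| = 9/45.9 = 196 mA

196 mA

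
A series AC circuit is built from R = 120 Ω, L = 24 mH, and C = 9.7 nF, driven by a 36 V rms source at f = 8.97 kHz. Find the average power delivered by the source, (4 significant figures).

644.0 mW

ω = 2πf = 56360 rad/s
X_L = ωL = 1353 Ω
X_C = 1/(ωC) = 1829 Ω
Net reactance X = X_L − X_C = -476.5 Ω
Z = 120.0 − j476.5 Ω
|Z| = √(120.0² + 476.5²) = 491.4 Ω
∠Z = arctan(-476.5/120.0) = -75.87°
I = V/|Z| = 73.26 mA
P = VI cos φ = 36 × 0.07326 × cos(-75.87°) = 644.0 mW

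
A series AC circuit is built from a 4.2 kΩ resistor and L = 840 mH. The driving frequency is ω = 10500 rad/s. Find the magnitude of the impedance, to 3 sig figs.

X_L = ωL = 8820 Ω
Z = 4200 + j8820 Ω
|Z| = √(4200² + 8820²) = 9770 Ω

9770 Ω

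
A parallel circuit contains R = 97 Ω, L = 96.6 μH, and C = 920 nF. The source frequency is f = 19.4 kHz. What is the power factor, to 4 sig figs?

ω = 2πf = 121900 rad/s
X_L = ωL = 11.77 Ω
X_C = 1/(ωC) = 8.917 Ω
Parallel: admittances add. Y = 1/R + 1/(jωL) + jωC
Y = (0.01031 + j0.02722) S
|Y| = 0.02910 S → |Z| = 1/|Y| = 34.36 Ω, ∠Z = −∠Y = -69.25°
cos φ = cos(-69.25°) = 0.3542

0.3542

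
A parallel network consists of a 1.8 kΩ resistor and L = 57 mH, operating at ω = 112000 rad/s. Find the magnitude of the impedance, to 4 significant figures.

1732 Ω

X_L = ωL = 6384 Ω
Parallel: admittances add. Y = 1/R + 1/(jωL)
Y = (0.0005556 − j0.0001566) S
|Y| = 0.0005772 S → |Z| = 1/|Y| = 1732 Ω, ∠Z = −∠Y = 15.75°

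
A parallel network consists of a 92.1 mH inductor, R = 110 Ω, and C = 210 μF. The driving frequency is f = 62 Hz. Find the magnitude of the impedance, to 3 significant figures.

ω = 2πf = 389.6 rad/s
X_L = ωL = 35.9 Ω
X_C = 1/(ωC) = 12.2 Ω
Parallel: admittances add. Y = 1/R + 1/(jωL) + jωC
Y = (0.00909 + j0.0539) S
|Y| = 0.0547 S → |Z| = 1/|Y| = 18.3 Ω, ∠Z = −∠Y = -80.4°

18.3 Ω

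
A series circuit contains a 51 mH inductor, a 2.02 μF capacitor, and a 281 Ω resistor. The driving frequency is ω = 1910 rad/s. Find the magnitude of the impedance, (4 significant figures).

X_L = ωL = 97.41 Ω
X_C = 1/(ωC) = 259.2 Ω
Net reactance X = X_L − X_C = -161.8 Ω
Z = 281.0 − j161.8 Ω
|Z| = √(281.0² + 161.8²) = 324.2 Ω

324.2 Ω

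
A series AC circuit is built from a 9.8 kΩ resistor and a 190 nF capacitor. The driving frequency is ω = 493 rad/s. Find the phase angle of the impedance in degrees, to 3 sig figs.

X_C = 1/(ωC) = 10700 Ω
Z = 9800 − j10700 Ω
|Z| = √(9800² + 10700²) = 14500 Ω
∠Z = arctan(-10700/9800) = -47.4°

-47.4°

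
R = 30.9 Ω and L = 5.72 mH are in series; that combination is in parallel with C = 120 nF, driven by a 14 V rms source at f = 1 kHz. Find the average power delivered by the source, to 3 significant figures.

ω = 2πf = 6283 rad/s
X_L = ωL = 35.9 Ω
X_C = 1/(ωC) = 1330 Ω
Branch 1 (R+jX_L): Z₁ = 30.9 + j35.9 Ω, |Z₁| = 47.4 Ω
Branch 2 (−jX_C): Z₂ = −j1330 Ω
Parallel: Z = Z₁Z₂/(Z₁+Z₂), |Z| = 48.7 Ω, ∠Z = 47.9°
I = V/|Z| = 287 mA
P = VI cos φ = 14 × 0.287 × cos(47.9°) = 2.70 W

2.70 W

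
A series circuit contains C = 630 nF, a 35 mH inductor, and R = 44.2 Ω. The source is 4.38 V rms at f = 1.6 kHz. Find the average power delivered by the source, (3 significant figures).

ω = 2πf = 10050 rad/s
X_L = ωL = 352 Ω
X_C = 1/(ωC) = 158 Ω
Net reactance X = X_L − X_C = 194 Ω
Z = 44.2 + j194 Ω
|Z| = √(44.2² + 194²) = 199 Ω
∠Z = arctan(194/44.2) = 77.2°
I = V/|Z| = 22.0 mA
P = VI cos φ = 4.38 × 0.0220 × cos(77.2°) = 21.4 mW

21.4 mW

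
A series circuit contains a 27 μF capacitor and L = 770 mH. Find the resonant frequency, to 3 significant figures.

34.9 Hz

ω₀ = 1/√(LC) = 1/√(0.77 × 2.7e-05) = 219.3 rad/s
f₀ = ω₀/(2π) = 34.9 Hz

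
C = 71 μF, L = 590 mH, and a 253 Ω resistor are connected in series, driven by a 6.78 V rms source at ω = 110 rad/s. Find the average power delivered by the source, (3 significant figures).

X_L = ωL = 64.9 Ω
X_C = 1/(ωC) = 128 Ω
Net reactance X = X_L − X_C = -63.1 Ω
Z = 253 − j63.1 Ω
|Z| = √(253² + 63.1²) = 261 Ω
∠Z = arctan(-63.1/253) = -14.0°
I = V/|Z| = 26.0 mA
P = VI cos φ = 6.78 × 0.0260 × cos(-14.0°) = 171 mW

171 mW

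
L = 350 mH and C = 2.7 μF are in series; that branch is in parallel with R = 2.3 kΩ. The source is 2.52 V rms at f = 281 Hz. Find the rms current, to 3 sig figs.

ω = 2πf = 1766 rad/s
X_L = ωL = 618 Ω
X_C = 1/(ωC) = 210 Ω
Branch 1: Z₁ = R = 2300 Ω
Branch 2 (series LC): Z₂ = j(X_L − X_C) = j408 Ω
Parallel: Z = Z₁Z₂/(Z₁+Z₂), |Z| = 402 Ω, ∠Z = 79.9°
I = V/|Z| = 2.52/402 = 6.27 mA

6.27 mA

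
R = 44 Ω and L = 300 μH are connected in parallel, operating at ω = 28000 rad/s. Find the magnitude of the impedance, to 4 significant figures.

X_L = ωL = 8.400 Ω
Parallel: admittances add. Y = 1/R + 1/(jωL)
Y = (0.02273 − j0.1190) S
|Y| = 0.1212 S → |Z| = 1/|Y| = 8.251 Ω, ∠Z = −∠Y = 79.19°

8.251 Ω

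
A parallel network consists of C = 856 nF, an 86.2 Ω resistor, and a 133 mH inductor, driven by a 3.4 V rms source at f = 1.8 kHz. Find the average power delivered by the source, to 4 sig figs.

134.1 mW

ω = 2πf = 11310 rad/s
X_L = ωL = 1504 Ω
X_C = 1/(ωC) = 103.3 Ω
Parallel: admittances add. Y = 1/R + 1/(jωL) + jωC
Y = (0.01160 + j0.009016) S
|Y| = 0.01469 S → |Z| = 1/|Y| = 68.06 Ω, ∠Z = −∠Y = -37.85°
I = V/|Z| = 49.96 mA
P = VI cos φ = 3.4 × 0.04996 × cos(-37.85°) = 134.1 mW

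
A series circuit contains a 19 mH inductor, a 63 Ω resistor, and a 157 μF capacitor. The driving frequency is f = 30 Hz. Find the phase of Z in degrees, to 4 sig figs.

ω = 2πf = 188.5 rad/s
X_L = ωL = 3.581 Ω
X_C = 1/(ωC) = 33.79 Ω
Net reactance X = X_L − X_C = -30.21 Ω
Z = 63.00 − j30.21 Ω
|Z| = √(63.00² + 30.21²) = 69.87 Ω
∠Z = arctan(-30.21/63.00) = -25.62°

-25.62°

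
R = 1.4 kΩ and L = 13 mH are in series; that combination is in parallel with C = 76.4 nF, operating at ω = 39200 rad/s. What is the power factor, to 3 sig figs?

X_L = ωL = 510 Ω
X_C = 1/(ωC) = 334 Ω
Branch 1 (R+jX_L): Z₁ = 1400 + j510 Ω, |Z₁| = 1490 Ω
Branch 2 (−jX_C): Z₂ = −j334 Ω
Parallel: Z = Z₁Z₂/(Z₁+Z₂), |Z| = 353 Ω, ∠Z = -77.2°
cos φ = cos(-77.2°) = 0.222

0.222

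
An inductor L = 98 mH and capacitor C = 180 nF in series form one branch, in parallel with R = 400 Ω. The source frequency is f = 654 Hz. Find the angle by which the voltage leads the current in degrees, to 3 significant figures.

ω = 2πf = 4109 rad/s
X_L = ωL = 403 Ω
X_C = 1/(ωC) = 1350 Ω
Branch 1: Z₁ = R = 400 Ω
Branch 2 (series LC): Z₂ = j(X_L − X_C) = −j949 Ω
Parallel: Z = Z₁Z₂/(Z₁+Z₂), |Z| = 369 Ω, ∠Z = -22.8°

-22.8°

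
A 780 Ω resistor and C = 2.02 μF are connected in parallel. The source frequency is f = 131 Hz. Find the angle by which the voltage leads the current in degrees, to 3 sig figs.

-52.4°

ω = 2πf = 823.1 rad/s
X_C = 1/(ωC) = 601 Ω
Parallel: admittances add. Y = 1/R + jωC
Y = (0.00128 + j0.00166) S
|Y| = 0.00210 S → |Z| = 1/|Y| = 476 Ω, ∠Z = −∠Y = -52.4°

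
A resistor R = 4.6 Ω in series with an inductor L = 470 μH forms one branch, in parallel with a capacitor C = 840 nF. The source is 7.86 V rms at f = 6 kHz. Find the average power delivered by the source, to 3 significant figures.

ω = 2πf = 37700 rad/s
X_L = ωL = 17.7 Ω
X_C = 1/(ωC) = 31.6 Ω
Branch 1 (R+jX_L): Z₁ = 4.60 + j17.7 Ω, |Z₁| = 18.3 Ω
Branch 2 (−jX_C): Z₂ = −j31.6 Ω
Parallel: Z = Z₁Z₂/(Z₁+Z₂), |Z| = 39.6 Ω, ∠Z = 57.1°
I = V/|Z| = 199 mA
P = VI cos φ = 7.86 × 0.199 × cos(57.1°) = 848 mW

848 mW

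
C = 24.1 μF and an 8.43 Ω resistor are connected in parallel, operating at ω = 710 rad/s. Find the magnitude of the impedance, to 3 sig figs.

8.34 Ω

X_C = 1/(ωC) = 58.4 Ω
Parallel: admittances add. Y = 1/R + jωC
Y = (0.119 + j0.0171) S
|Y| = 0.120 S → |Z| = 1/|Y| = 8.34 Ω, ∠Z = −∠Y = -8.21°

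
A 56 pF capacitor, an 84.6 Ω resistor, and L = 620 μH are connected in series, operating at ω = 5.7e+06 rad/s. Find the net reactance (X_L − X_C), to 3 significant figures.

401 Ω

X_L = ωL = 3530 Ω
X_C = 1/(ωC) = 3130 Ω
X = 3530 − 3130 = 401 Ω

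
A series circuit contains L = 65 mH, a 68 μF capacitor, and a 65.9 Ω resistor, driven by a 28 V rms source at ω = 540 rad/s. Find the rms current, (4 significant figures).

X_L = ωL = 35.10 Ω
X_C = 1/(ωC) = 27.23 Ω
Net reactance X = X_L − X_C = 7.867 Ω
Z = 65.90 + j7.867 Ω
|Z| = √(65.90² + 7.867²) = 66.37 Ω
I = V/|Z| = 28/66.37 = 421.9 mA

421.9 mA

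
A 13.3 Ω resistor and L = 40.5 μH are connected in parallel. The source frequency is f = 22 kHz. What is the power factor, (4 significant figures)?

ω = 2πf = 138200 rad/s
X_L = ωL = 5.598 Ω
Parallel: admittances add. Y = 1/R + 1/(jωL)
Y = (0.07519 − j0.1786) S
|Y| = 0.1938 S → |Z| = 1/|Y| = 5.160 Ω, ∠Z = −∠Y = 67.17°
cos φ = cos(67.17°) = 0.3880

0.3880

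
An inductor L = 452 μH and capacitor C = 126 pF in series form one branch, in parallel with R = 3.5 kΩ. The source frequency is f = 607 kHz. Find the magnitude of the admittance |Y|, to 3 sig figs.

ω = 2πf = 3.814e+06 rad/s
X_L = ωL = 1720 Ω
X_C = 1/(ωC) = 2080 Ω
Branch 1: Z₁ = R = 3500 Ω
Branch 2 (series LC): Z₂ = j(X_L − X_C) = −j357 Ω
Parallel: Z = Z₁Z₂/(Z₁+Z₂), |Z| = 355 Ω, ∠Z = -84.2°
|Y| = 1/|Z| = 2.82 mS

2.82 mS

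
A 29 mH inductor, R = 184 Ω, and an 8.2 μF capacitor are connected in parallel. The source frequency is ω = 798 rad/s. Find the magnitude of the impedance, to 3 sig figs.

X_L = ωL = 23.1 Ω
X_C = 1/(ωC) = 153 Ω
Parallel: admittances add. Y = 1/R + 1/(jωL) + jωC
Y = (0.00543 − j0.0367) S
|Y| = 0.0371 S → |Z| = 1/|Y| = 27.0 Ω, ∠Z = −∠Y = 81.6°

27.0 Ω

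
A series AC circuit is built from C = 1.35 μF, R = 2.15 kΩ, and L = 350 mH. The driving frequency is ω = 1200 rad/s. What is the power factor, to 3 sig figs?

0.996

X_L = ωL = 420 Ω
X_C = 1/(ωC) = 617 Ω
Net reactance X = X_L − X_C = -197 Ω
Z = 2150 − j197 Ω
|Z| = √(2150² + 197²) = 2160 Ω
∠Z = arctan(-197/2150) = -5.24°
cos φ = cos(-5.24°) = 0.996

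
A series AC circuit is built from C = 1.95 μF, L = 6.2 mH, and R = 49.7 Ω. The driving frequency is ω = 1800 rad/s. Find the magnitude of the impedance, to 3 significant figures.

278 Ω

X_L = ωL = 11.2 Ω
X_C = 1/(ωC) = 285 Ω
Net reactance X = X_L − X_C = -274 Ω
Z = 49.7 − j274 Ω
|Z| = √(49.7² + 274²) = 278 Ω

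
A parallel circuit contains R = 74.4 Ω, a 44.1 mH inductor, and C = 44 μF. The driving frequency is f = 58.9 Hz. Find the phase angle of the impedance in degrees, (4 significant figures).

ω = 2πf = 370.1 rad/s
X_L = ωL = 16.32 Ω
X_C = 1/(ωC) = 61.41 Ω
Parallel: admittances add. Y = 1/R + 1/(jωL) + jωC
Y = (0.01344 − j0.04499) S
|Y| = 0.04695 S → |Z| = 1/|Y| = 21.30 Ω, ∠Z = −∠Y = 73.37°

73.37°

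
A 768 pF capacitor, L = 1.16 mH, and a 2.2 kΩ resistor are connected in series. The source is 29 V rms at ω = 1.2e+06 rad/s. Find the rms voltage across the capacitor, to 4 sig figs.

X_L = ωL = 1392 Ω
X_C = 1/(ωC) = 1085 Ω
Net reactance X = X_L − X_C = 306.9 Ω
Z = 2200 + j306.9 Ω
|Z| = √(2200² + 306.9²) = 2221 Ω
I = V/|Z| = 13.06 mA
V_C = I·|Z_C| = 0.01306 × 1085 = 14.17 V

14.17 V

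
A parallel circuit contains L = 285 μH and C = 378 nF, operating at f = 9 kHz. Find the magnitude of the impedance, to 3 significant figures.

24.6 Ω

ω = 2πf = 56550 rad/s
X_L = ωL = 16.1 Ω
X_C = 1/(ωC) = 46.8 Ω
Parallel: admittances add. Y = 1/(jωL) + jωC
Y = (0 − j0.0407) S
|Y| = 0.0407 S → |Z| = 1/|Y| = 24.6 Ω, ∠Z = −∠Y = 90.0°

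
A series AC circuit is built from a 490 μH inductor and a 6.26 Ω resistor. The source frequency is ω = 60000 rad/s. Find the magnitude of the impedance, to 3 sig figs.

30.1 Ω

X_L = ωL = 29.4 Ω
Z = 6.26 + j29.4 Ω
|Z| = √(6.26² + 29.4²) = 30.1 Ω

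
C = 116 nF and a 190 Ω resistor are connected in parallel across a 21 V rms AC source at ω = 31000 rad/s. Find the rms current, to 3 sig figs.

134 mA

X_C = 1/(ωC) = 278 Ω
Parallel: admittances add. Y = 1/R + jωC
Y = (0.00526 + j0.00360) S
|Y| = 0.00637 S → |Z| = 1/|Y| = 157 Ω, ∠Z = −∠Y = -34.3°
I = V/|Z| = 21/157 = 134 mA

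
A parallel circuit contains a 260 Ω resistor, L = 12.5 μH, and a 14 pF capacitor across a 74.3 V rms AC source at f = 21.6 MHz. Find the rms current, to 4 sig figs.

ω = 2πf = 1.357e+08 rad/s
X_L = ωL = 1696 Ω
X_C = 1/(ωC) = 526.3 Ω
Parallel: admittances add. Y = 1/R + 1/(jωL) + jωC
Y = (0.003846 + j0.001311) S
|Y| = 0.004063 S → |Z| = 1/|Y| = 246.1 Ω, ∠Z = −∠Y = -18.82°
I = V/|Z| = 74.3/246.1 = 301.9 mA

301.9 mA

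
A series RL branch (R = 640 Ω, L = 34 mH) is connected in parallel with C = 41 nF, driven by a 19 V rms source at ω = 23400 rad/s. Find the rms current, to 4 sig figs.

12.25 mA

X_L = ωL = 795.6 Ω
X_C = 1/(ωC) = 1042 Ω
Branch 1 (R+jX_L): Z₁ = 640.0 + j795.6 Ω, |Z₁| = 1021 Ω
Branch 2 (−jX_C): Z₂ = −j1042 Ω
Parallel: Z = Z₁Z₂/(Z₁+Z₂), |Z| = 1552 Ω, ∠Z = -17.73°
I = V/|Z| = 19/1552 = 12.25 mA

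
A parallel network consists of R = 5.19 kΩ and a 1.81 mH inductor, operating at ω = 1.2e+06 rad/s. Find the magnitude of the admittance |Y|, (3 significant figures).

499 μS

X_L = ωL = 2170 Ω
Parallel: admittances add. Y = 1/R + 1/(jωL)
Y = (0.000193 − j0.000460) S
|Y| = 0.000499 S → |Z| = 1/|Y| = 2000 Ω, ∠Z = −∠Y = 67.3°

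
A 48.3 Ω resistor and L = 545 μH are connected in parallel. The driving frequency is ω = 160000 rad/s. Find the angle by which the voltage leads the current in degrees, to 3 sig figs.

X_L = ωL = 87.2 Ω
Parallel: admittances add. Y = 1/R + 1/(jωL)
Y = (0.0207 − j0.0115) S
|Y| = 0.0237 S → |Z| = 1/|Y| = 42.3 Ω, ∠Z = −∠Y = 29.0°

29.0°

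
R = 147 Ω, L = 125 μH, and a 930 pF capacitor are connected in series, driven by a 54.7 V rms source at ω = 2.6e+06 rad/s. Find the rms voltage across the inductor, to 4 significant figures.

X_L = ωL = 325.0 Ω
X_C = 1/(ωC) = 413.6 Ω
Net reactance X = X_L − X_C = -88.56 Ω
Z = 147.0 − j88.56 Ω
|Z| = √(147.0² + 88.56²) = 171.6 Ω
I = V/|Z| = 318.7 mA
V_L = I·|Z_L| = 0.3187 × 325.0 = 103.6 V

103.6 V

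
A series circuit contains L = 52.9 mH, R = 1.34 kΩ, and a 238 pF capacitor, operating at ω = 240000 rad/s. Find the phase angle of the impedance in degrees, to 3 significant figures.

X_L = ωL = 12700 Ω
X_C = 1/(ωC) = 17500 Ω
Net reactance X = X_L − X_C = -4810 Ω
Z = 1340 − j4810 Ω
|Z| = √(1340² + 4810²) = 4990 Ω
∠Z = arctan(-4810/1340) = -74.4°

-74.4°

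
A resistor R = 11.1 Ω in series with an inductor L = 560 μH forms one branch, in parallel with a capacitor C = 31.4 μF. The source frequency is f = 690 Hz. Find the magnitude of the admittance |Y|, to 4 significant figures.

145.5 mS

ω = 2πf = 4335 rad/s
X_L = ωL = 2.428 Ω
X_C = 1/(ωC) = 7.346 Ω
Branch 1 (R+jX_L): Z₁ = 11.10 + j2.428 Ω, |Z₁| = 11.36 Ω
Branch 2 (−jX_C): Z₂ = −j7.346 Ω
Parallel: Z = Z₁Z₂/(Z₁+Z₂), |Z| = 6.875 Ω, ∠Z = -53.77°
|Y| = 1/|Z| = 145.5 mS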